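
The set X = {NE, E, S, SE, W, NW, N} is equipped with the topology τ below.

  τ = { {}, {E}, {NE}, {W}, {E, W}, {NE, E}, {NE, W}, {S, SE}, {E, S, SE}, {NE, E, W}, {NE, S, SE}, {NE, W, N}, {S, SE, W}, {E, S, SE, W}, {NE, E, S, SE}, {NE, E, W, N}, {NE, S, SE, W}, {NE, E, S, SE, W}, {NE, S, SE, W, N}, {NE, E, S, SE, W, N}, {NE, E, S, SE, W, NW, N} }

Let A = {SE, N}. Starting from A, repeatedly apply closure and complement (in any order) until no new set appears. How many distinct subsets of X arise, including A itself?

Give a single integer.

cl via duality: int({NE, E, S, W, NW}) = {NE, E, W}, so X∖{NE, E, W} = {S, SE, NW, N}
Write k for closure, c for complement:
  1. A     = {SE, N}
  2. kA    = {S, SE, NW, N}
  3. cA    = {NE, E, S, W, NW}
  4. ckA   = {NE, E, W}
  5. kcA   = {NE, E, S, SE, W, NW, N}
  6. kckA  = {NE, E, W, NW, N}
  7. ckcA  = {}
  8. ckckA = {S, SE}
  9. kckckA = {S, SE, NW}
  10. ckckckA = {NE, E, W, N}
applying k or c yields no new set

10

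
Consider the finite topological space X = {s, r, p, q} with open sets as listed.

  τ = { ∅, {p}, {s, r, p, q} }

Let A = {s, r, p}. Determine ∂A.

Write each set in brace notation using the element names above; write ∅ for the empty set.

interior: largest open inside A is {p} (from ∅, {p})
cl via duality: int({q}) = ∅, so X∖∅ = {s, r, p, q}
cl∖int = {s, r, q}

{s, r, q}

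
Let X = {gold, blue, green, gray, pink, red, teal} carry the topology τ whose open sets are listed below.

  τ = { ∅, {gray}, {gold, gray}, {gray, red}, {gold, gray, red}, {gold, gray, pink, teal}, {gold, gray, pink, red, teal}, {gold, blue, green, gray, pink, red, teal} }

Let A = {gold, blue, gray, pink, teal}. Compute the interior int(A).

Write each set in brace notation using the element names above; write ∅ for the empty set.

{gold, gray, pink, teal}

interior: largest open inside A is {gold, gray, pink, teal} (from ∅, {gray}, {gold, gray}, {gold, gray, pink, teal})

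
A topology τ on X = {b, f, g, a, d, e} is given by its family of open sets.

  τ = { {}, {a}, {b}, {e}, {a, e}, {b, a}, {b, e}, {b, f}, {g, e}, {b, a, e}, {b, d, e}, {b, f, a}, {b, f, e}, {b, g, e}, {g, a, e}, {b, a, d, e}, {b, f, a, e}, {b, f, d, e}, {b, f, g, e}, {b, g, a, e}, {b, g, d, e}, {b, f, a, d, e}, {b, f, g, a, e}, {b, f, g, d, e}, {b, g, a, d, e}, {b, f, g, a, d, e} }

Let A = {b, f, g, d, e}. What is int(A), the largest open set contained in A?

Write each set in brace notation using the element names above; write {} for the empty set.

open subsets of A: {}, {b}, {e}, {g, e}, {b, f}, {b, e}, {b, f, e}, {b, g, e}, {b, d, e}, {b, f, d, e}, {b, f, g, e}, {b, g, d, e}, {b, f, g, d, e}; so int(A) = {b, f, g, d, e}

{b, f, g, d, e}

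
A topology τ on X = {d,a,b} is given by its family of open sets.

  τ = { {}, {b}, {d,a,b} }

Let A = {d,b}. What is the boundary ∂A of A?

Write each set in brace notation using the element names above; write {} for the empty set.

{d,a}

U open, U⊆A: {}, {b}. int(A) = ⋃ = {b}
X∖A={a}, int(X∖A)={}, hence cl(A)={d,a,b}
∂A: remove int from cl → {d,a}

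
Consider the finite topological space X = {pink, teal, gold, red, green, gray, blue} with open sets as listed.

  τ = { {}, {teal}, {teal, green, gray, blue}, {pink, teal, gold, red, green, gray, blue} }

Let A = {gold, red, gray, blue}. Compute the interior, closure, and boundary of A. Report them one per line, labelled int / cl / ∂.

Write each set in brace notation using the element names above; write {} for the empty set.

open subsets of A: {}; so int(A) = {}
closure: X∖int(X∖A) = X∖{teal} = {pink, gold, red, green, gray, blue}
∂A = {pink, gold, red, green, gray, blue} minus {} = {pink, gold, red, green, gray, blue}

int(A) = {}
cl(A)  = {pink, gold, red, green, gray, blue}
∂A     = {pink, gold, red, green, gray, blue}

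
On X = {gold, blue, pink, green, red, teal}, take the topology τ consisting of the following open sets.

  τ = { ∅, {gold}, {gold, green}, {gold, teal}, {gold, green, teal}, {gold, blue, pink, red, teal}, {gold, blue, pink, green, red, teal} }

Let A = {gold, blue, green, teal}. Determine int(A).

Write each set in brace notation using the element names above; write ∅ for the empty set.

{gold, green, teal}

opens ⊆ A: ∅, {gold}, {gold, green}, {gold, teal}, {gold, green, teal}; union → int = {gold, green, teal}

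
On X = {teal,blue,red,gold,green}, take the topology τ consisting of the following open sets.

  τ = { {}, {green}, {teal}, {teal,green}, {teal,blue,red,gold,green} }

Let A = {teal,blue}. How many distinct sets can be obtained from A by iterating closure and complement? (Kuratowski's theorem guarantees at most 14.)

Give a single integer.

X∖A={red,gold,green}, int(X∖A)={green}, hence cl(A)={teal,blue,red,gold}
Orbit (k=closure, c=complement):
  1. A     = {teal,blue}
  2. kA    = {teal,blue,red,gold}
  3. cA    = {red,gold,green}
  4. ckA   = {green}
  5. kcA   = {blue,red,gold,green}
  6. ckcA  = {teal}
(closed under both — stop)

6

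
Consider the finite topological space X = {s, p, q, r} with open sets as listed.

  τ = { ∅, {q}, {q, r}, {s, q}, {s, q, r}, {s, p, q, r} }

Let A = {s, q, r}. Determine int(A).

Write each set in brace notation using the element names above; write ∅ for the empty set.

opens ⊆ A: ∅, {q}, {s, q}, {q, r}, {s, q, r}; union → int = {s, q, r}

{s, q, r}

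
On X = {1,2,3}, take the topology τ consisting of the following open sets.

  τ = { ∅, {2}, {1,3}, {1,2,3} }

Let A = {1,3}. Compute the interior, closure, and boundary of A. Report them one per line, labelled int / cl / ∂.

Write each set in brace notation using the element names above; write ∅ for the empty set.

U open, U⊆A: ∅, {1,3}. int(A) = ⋃ = {1,3}
X∖A={2}, int(X∖A)={2}, hence cl(A)={1,3}
∂A: remove int from cl → ∅

int(A) = {1,3}
cl(A)  = {1,3}
∂A     = ∅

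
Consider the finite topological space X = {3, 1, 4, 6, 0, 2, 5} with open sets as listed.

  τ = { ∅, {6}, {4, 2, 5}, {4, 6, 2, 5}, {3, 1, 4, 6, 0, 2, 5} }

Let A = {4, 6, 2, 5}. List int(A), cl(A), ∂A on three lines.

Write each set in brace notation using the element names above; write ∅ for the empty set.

interior: largest open inside A is {4, 6, 2, 5} (from ∅, {6}, {4, 2, 5}, {4, 6, 2, 5})
cl via duality: int({3, 1, 0}) = ∅, so X∖∅ = {3, 1, 4, 6, 0, 2, 5}
cl∖int = {3, 1, 0}

int(A) = {4, 6, 2, 5}
cl(A)  = {3, 1, 4, 6, 0, 2, 5}
∂A     = {3, 1, 0}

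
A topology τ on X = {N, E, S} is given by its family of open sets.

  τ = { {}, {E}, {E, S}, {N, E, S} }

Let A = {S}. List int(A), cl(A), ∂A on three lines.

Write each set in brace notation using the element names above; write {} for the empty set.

int(A) = {}
cl(A)  = {N, S}
∂A     = {N, S}

interior: largest open inside A is {} (from {})
cl via duality: int({N, E}) = {E}, so X∖{E} = {N, S}
cl∖int = {N, S}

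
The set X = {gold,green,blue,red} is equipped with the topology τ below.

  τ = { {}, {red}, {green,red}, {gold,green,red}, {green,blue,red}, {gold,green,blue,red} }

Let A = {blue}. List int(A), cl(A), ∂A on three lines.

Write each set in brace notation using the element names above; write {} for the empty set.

int(A) = {}
cl(A)  = {blue}
∂A     = {blue}

interior: largest open inside A is {} (from {})
cl via duality: int({gold,green,red}) = {gold,green,red}, so X∖{gold,green,red} = {blue}
cl∖int = {blue}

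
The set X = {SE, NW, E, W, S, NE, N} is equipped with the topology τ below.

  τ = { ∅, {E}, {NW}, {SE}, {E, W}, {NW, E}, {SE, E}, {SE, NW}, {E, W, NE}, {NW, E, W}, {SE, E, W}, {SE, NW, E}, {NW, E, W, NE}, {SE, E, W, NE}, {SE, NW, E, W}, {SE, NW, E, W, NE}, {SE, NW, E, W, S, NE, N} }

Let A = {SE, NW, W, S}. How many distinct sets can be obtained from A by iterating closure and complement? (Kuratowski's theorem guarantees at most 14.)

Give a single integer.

complement {E, NE, N}; its interior {E}; cl(A) = X∖{E} = {SE, NW, W, S, NE, N}
With k = closure, c = complement:
  1. A     = {SE, NW, W, S}
  2. kA    = {SE, NW, W, S, NE, N}
  3. cA    = {E, NE, N}
  4. ckA   = {E}
  5. kcA   = {E, W, S, NE, N}
  6. ckcA  = {SE, NW}
  7. kckcA = {SE, NW, S, N}
  8. ckckcA = {E, W, NE}
k, c of each give nothing new

8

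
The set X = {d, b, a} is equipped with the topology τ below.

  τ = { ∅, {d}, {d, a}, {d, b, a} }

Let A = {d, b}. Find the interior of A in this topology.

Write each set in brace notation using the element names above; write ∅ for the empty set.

U open, U⊆A: ∅, {d}. int(A) = ⋃ = {d}

{d}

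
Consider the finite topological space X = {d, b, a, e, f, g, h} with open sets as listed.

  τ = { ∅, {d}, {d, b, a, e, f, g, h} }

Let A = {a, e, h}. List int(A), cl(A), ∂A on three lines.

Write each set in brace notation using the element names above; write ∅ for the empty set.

int(A) = ∅
cl(A)  = {b, a, e, f, g, h}
∂A     = {b, a, e, f, g, h}

interior: largest open inside A is ∅ (from ∅)
cl via duality: int({d, b, f, g}) = {d}, so X∖{d} = {b, a, e, f, g, h}
cl∖int = {b, a, e, f, g, h}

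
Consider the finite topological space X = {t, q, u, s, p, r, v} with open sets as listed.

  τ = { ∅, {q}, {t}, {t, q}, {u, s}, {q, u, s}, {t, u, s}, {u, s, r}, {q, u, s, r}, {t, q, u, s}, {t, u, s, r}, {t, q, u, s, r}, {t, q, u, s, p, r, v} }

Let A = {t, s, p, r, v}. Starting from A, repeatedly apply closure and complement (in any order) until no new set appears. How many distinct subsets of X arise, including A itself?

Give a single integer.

X∖A={q, u}, int(X∖A)={q}, hence cl(A)={t, u, s, p, r, v}
Orbit (k=closure, c=complement):
  1. A     = {t, s, p, r, v}
  2. kA    = {t, u, s, p, r, v}
  3. cA    = {q, u}
  4. ckA   = {q}
  5. kcA   = {q, u, s, p, r, v}
  6. kckA  = {q, p, v}
  7. ckcA  = {t}
  8. ckckA = {t, u, s, r}
  9. kckcA = {t, p, v}
  10. ckckcA = {q, u, s, r}
(closed under both — stop)

10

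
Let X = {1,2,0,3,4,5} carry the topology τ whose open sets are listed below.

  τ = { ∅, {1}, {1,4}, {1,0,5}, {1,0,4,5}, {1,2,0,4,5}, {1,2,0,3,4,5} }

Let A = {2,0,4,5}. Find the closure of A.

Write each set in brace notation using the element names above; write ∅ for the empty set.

closure: X∖int(X∖A) = X∖{1} = {2,0,3,4,5}

{2,0,3,4,5}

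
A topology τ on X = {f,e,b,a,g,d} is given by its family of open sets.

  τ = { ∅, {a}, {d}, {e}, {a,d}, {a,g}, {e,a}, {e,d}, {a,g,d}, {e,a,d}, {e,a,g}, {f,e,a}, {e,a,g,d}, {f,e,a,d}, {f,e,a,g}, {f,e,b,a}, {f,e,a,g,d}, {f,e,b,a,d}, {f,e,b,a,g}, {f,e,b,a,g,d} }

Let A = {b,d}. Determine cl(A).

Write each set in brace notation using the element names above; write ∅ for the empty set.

{b,d}

closure: X∖int(X∖A) = X∖{f,e,a,g} = {b,d}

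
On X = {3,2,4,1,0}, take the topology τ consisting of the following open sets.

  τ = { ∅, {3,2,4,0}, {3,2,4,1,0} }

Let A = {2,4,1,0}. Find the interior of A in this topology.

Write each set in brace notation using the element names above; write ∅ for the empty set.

open subsets of A: ∅; so int(A) = ∅

∅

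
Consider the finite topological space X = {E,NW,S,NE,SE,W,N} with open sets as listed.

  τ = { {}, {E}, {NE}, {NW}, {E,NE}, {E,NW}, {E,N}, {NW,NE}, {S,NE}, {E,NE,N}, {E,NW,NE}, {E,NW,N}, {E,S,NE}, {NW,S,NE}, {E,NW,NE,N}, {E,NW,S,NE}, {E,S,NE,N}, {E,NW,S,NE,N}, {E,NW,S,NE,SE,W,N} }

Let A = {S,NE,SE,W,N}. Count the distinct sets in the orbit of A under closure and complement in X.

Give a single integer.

6

X∖A={E,NW}, int(X∖A)={E,NW}, hence cl(A)={S,NE,SE,W,N}
Orbit (k=closure, c=complement):
  1. A     = {S,NE,SE,W,N}
  2. cA    = {E,NW}
  3. kcA   = {E,NW,SE,W,N}
  4. ckcA  = {S,NE}
  5. kckcA = {S,NE,SE,W}
  6. ckckcA = {E,NW,N}
(closed under both — stop)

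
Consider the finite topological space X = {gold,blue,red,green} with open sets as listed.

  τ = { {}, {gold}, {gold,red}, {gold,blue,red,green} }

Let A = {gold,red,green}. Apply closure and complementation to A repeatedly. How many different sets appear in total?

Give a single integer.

6

X∖A={blue}, int(X∖A)={}, hence cl(A)={gold,blue,red,green}
Orbit (k=closure, c=complement):
  1. A     = {gold,red,green}
  2. kA    = {gold,blue,red,green}
  3. cA    = {blue}
  4. ckA   = {}
  5. kcA   = {blue,green}
  6. ckcA  = {gold,red}
(closed under both — stop)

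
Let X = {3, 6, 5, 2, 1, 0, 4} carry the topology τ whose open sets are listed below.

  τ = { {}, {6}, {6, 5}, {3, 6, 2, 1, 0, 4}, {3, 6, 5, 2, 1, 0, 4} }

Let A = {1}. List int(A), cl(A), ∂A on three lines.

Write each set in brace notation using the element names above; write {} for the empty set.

int(A) = {}
cl(A)  = {3, 2, 1, 0, 4}
∂A     = {3, 2, 1, 0, 4}

U open, U⊆A: {}. int(A) = ⋃ = {}
X∖A={3, 6, 5, 2, 0, 4}, int(X∖A)={6, 5}, hence cl(A)={3, 2, 1, 0, 4}
∂A: remove int from cl → {3, 2, 1, 0, 4}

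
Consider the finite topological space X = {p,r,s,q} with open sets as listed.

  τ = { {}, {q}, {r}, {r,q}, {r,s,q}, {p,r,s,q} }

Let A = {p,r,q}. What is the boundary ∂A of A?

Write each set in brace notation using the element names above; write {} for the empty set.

{p,s}

interior: largest open inside A is {r,q} (from {}, {q}, {r}, {r,q})
cl via duality: int({s}) = {}, so X∖{} = {p,r,s,q}
cl∖int = {p,s}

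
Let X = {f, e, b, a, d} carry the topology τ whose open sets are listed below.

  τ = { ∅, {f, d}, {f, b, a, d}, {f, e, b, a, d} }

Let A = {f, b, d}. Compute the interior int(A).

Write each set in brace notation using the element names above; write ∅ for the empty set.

{f, d}

opens ⊆ A: ∅, {f, d}; union → int = {f, d}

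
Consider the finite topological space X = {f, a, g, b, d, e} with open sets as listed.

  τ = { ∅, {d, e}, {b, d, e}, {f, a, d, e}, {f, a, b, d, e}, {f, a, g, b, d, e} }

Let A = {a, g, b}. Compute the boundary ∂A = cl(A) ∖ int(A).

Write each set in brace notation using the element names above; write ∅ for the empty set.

U open, U⊆A: ∅. int(A) = ⋃ = ∅
X∖A={f, d, e}, int(X∖A)={d, e}, hence cl(A)={f, a, g, b}
∂A: remove int from cl → {f, a, g, b}

{f, a, g, b}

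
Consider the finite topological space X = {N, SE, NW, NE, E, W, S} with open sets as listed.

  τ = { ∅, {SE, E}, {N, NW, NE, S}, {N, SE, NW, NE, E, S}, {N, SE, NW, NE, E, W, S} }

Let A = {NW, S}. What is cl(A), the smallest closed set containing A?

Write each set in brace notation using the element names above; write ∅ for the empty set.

cl via duality: int({N, SE, NE, E, W}) = {SE, E}, so X∖{SE, E} = {N, NW, NE, W, S}

{N, NW, NE, W, S}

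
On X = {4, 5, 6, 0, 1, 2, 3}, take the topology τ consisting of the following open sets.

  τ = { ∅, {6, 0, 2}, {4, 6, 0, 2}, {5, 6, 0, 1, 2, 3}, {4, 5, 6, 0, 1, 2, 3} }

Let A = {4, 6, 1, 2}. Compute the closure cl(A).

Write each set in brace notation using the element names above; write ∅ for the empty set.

{4, 5, 6, 0, 1, 2, 3}

closure: X∖int(X∖A) = X∖∅ = {4, 5, 6, 0, 1, 2, 3}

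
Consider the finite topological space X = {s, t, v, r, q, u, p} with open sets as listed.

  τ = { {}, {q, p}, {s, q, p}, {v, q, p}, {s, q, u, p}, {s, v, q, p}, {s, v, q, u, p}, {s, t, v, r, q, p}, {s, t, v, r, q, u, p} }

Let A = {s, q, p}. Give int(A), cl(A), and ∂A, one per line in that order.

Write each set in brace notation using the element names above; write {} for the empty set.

int(A) = {s, q, p}
cl(A)  = {s, t, v, r, q, u, p}
∂A     = {t, v, r, u}

opens ⊆ A: {}, {q, p}, {s, q, p}; union → int = {s, q, p}
complement {t, v, r, u}; its interior {}; cl(A) = X∖{} = {s, t, v, r, q, u, p}
boundary = {s, t, v, r, q, u, p} ∖ {s, q, p} = {t, v, r, u}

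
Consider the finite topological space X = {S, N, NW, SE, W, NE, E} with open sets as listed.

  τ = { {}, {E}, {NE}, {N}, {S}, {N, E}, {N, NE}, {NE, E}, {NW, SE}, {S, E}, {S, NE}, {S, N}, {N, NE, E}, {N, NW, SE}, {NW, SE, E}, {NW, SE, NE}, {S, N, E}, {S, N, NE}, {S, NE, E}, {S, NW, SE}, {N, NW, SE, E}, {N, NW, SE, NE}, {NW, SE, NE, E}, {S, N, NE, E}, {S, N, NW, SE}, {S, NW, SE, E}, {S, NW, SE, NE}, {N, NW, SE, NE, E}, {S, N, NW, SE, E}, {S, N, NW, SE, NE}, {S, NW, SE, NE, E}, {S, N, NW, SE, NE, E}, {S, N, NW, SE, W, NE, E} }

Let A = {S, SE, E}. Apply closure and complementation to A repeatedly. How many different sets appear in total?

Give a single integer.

10

closure: X∖int(X∖A) = X∖{N, NE} = {S, NW, SE, W, E}
Let k=closure and c=complement:
  1. A     = {S, SE, E}
  2. kA    = {S, NW, SE, W, E}
  3. cA    = {N, NW, W, NE}
  4. ckA   = {N, NE}
  5. kcA   = {N, NW, SE, W, NE}
  6. kckA  = {N, W, NE}
  7. ckcA  = {S, E}
  8. ckckA = {S, NW, SE, E}
  9. kckcA = {S, W, E}
  10. ckckcA = {N, NW, SE, NE}
— saturated at 10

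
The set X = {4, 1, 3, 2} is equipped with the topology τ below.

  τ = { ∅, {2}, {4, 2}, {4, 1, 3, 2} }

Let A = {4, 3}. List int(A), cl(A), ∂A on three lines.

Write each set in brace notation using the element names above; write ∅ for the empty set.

open subsets of A: ∅; so int(A) = ∅
closure: X∖int(X∖A) = X∖{2} = {4, 1, 3}
∂A = {4, 1, 3} minus ∅ = {4, 1, 3}

int(A) = ∅
cl(A)  = {4, 1, 3}
∂A     = {4, 1, 3}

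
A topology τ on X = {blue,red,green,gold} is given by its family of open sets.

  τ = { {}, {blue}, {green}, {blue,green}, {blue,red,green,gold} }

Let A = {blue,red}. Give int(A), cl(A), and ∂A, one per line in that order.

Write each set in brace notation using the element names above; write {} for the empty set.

int(A) = {blue}
cl(A)  = {blue,red,gold}
∂A     = {red,gold}

opens ⊆ A: {}, {blue}; union → int = {blue}
complement {green,gold}; its interior {green}; cl(A) = X∖{green} = {blue,red,gold}
boundary = {blue,red,gold} ∖ {blue} = {red,gold}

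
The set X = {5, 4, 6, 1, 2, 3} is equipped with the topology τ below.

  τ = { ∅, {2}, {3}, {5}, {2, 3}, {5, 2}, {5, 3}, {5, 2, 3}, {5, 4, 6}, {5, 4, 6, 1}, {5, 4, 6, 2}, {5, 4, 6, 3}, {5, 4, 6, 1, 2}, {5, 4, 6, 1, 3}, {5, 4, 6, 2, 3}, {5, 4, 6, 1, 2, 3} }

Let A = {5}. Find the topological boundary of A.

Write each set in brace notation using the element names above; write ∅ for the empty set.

interior: largest open inside A is {5} (from ∅, {5})
cl via duality: int({4, 6, 1, 2, 3}) = {2, 3}, so X∖{2, 3} = {5, 4, 6, 1}
cl∖int = {4, 6, 1}

{4, 6, 1}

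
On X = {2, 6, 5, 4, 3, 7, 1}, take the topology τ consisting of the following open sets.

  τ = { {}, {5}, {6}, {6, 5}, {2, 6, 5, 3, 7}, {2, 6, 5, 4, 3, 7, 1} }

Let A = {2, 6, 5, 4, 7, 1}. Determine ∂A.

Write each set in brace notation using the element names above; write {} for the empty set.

opens ⊆ A: {}, {6}, {5}, {6, 5}; union → int = {6, 5}
complement {3}; its interior {}; cl(A) = X∖{} = {2, 6, 5, 4, 3, 7, 1}
boundary = {2, 6, 5, 4, 3, 7, 1} ∖ {6, 5} = {2, 4, 3, 7, 1}

{2, 4, 3, 7, 1}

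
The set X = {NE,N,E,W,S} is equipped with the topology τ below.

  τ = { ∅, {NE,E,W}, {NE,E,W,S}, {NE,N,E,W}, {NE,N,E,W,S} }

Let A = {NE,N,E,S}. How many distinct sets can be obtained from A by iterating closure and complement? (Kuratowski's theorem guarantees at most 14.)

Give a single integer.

4

X∖A={W}, int(X∖A)=∅, hence cl(A)={NE,N,E,W,S}
Orbit (k=closure, c=complement):
  1. A     = {NE,N,E,S}
  2. kA    = {NE,N,E,W,S}
  3. cA    = {W}
  4. ckA   = ∅
(closed under both — stop)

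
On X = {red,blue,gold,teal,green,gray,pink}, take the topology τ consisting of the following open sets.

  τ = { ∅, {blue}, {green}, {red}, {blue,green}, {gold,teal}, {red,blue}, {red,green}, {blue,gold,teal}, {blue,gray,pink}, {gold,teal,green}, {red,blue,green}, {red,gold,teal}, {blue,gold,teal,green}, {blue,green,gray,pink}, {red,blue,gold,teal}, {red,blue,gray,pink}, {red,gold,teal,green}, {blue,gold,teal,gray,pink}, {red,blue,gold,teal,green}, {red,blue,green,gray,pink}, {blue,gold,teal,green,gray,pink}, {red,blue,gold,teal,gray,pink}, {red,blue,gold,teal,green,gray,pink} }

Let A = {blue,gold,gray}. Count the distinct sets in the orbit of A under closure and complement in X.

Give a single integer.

X∖A={red,teal,green,pink}, int(X∖A)={red,green}, hence cl(A)={blue,gold,teal,gray,pink}
Orbit (k=closure, c=complement):
  1. A     = {blue,gold,gray}
  2. kA    = {blue,gold,teal,gray,pink}
  3. cA    = {red,teal,green,pink}
  4. ckA   = {red,green}
  5. kcA   = {red,gold,teal,green,gray,pink}
  6. ckcA  = {blue}
  7. kckcA = {blue,gray,pink}
  8. ckckcA = {red,gold,teal,green}
(closed under both — stop)

8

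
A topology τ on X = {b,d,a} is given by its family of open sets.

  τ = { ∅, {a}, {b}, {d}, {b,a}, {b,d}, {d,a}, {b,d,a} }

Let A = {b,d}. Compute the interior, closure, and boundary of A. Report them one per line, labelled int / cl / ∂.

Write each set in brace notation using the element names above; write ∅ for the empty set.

U open, U⊆A: ∅, {b}, {d}, {b,d}. int(A) = ⋃ = {b,d}
X∖A={a}, int(X∖A)={a}, hence cl(A)={b,d}
∂A: remove int from cl → ∅

int(A) = {b,d}
cl(A)  = {b,d}
∂A     = ∅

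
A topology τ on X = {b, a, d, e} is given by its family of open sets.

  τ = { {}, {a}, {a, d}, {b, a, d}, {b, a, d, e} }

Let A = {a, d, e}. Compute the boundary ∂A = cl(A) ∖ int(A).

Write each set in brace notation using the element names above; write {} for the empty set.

{b, e}

interior: largest open inside A is {a, d} (from {}, {a}, {a, d})
cl via duality: int({b}) = {}, so X∖{} = {b, a, d, e}
cl∖int = {b, e}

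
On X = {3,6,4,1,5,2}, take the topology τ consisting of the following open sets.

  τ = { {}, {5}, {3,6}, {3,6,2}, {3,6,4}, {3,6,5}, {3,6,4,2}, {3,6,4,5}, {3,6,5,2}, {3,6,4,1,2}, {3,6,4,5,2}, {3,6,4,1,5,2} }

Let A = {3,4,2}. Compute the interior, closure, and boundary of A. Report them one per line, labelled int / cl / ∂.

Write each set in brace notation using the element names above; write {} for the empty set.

U open, U⊆A: {}. int(A) = ⋃ = {}
X∖A={6,1,5}, int(X∖A)={5}, hence cl(A)={3,6,4,1,2}
∂A: remove int from cl → {3,6,4,1,2}

int(A) = {}
cl(A)  = {3,6,4,1,2}
∂A     = {3,6,4,1,2}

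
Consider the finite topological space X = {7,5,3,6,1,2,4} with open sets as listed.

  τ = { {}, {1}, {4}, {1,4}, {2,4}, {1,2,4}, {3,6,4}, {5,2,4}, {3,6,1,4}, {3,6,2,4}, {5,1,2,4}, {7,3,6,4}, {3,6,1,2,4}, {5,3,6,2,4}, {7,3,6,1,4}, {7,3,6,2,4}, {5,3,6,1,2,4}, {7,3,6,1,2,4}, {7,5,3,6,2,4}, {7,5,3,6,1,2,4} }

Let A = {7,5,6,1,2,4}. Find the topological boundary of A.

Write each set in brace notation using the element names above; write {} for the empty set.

opens ⊆ A: {}, {1}, {4}, {2,4}, {1,4}, {1,2,4}, {5,2,4}, {5,1,2,4}; union → int = {5,1,2,4}
complement {3}; its interior {}; cl(A) = X∖{} = {7,5,3,6,1,2,4}
boundary = {7,5,3,6,1,2,4} ∖ {5,1,2,4} = {7,3,6}

{7,3,6}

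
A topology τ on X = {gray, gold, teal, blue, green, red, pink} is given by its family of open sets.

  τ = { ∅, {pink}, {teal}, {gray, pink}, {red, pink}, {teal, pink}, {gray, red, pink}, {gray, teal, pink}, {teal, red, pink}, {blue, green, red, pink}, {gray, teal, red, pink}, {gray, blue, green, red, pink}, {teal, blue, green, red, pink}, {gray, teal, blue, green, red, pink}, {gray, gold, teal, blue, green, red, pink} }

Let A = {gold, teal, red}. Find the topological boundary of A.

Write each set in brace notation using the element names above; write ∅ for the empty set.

{gold, blue, green, red}

U open, U⊆A: ∅, {teal}. int(A) = ⋃ = {teal}
X∖A={gray, blue, green, pink}, int(X∖A)={gray, pink}, hence cl(A)={gold, teal, blue, green, red}
∂A: remove int from cl → {gold, blue, green, red}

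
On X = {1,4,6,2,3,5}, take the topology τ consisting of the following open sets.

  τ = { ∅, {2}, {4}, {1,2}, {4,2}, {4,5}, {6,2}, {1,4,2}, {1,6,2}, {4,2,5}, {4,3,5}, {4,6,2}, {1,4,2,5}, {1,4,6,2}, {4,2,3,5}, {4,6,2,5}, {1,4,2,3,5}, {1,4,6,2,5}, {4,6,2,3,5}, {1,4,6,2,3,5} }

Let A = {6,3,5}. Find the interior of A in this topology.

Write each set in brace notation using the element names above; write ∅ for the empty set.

∅

opens ⊆ A: ∅; union → int = ∅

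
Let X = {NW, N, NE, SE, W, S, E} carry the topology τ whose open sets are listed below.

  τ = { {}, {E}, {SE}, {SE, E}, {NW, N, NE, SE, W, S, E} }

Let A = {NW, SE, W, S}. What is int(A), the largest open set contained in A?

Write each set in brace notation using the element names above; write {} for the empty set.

opens ⊆ A: {}, {SE}; union → int = {SE}

{SE}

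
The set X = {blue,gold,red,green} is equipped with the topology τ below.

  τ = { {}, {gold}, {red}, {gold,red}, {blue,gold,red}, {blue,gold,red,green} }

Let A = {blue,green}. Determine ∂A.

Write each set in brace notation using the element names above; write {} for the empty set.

opens ⊆ A: {}; union → int = {}
complement {gold,red}; its interior {gold,red}; cl(A) = X∖{gold,red} = {blue,green}
boundary = {blue,green} ∖ {} = {blue,green}

{blue,green}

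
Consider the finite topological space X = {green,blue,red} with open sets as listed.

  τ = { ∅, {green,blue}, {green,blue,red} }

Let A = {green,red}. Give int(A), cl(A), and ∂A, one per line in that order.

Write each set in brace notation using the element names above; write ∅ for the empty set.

int(A) = ∅
cl(A)  = {green,blue,red}
∂A     = {green,blue,red}

open subsets of A: ∅; so int(A) = ∅
closure: X∖int(X∖A) = X∖∅ = {green,blue,red}
∂A = {green,blue,red} minus ∅ = {green,blue,red}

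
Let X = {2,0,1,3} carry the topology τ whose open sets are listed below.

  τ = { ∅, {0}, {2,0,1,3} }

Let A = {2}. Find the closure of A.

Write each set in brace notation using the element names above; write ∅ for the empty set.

X∖A={0,1,3}, int(X∖A)={0}, hence cl(A)={2,1,3}

{2,1,3}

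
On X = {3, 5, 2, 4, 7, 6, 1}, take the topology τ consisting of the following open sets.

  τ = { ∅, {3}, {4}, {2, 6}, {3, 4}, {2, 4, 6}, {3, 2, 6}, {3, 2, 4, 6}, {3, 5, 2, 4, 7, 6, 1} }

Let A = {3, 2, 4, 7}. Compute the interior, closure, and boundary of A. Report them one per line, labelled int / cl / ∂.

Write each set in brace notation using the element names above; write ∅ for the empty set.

open subsets of A: ∅, {4}, {3}, {3, 4}; so int(A) = {3, 4}
closure: X∖int(X∖A) = X∖∅ = {3, 5, 2, 4, 7, 6, 1}
∂A = {3, 5, 2, 4, 7, 6, 1} minus {3, 4} = {5, 2, 7, 6, 1}

int(A) = {3, 4}
cl(A)  = {3, 5, 2, 4, 7, 6, 1}
∂A     = {5, 2, 7, 6, 1}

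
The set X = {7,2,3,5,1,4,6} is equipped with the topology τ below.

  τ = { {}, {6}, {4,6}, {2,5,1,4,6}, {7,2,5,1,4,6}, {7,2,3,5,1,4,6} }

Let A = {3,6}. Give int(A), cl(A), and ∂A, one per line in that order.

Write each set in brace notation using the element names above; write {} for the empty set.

int(A) = {6}
cl(A)  = {7,2,3,5,1,4,6}
∂A     = {7,2,3,5,1,4}

U open, U⊆A: {}, {6}. int(A) = ⋃ = {6}
X∖A={7,2,5,1,4}, int(X∖A)={}, hence cl(A)={7,2,3,5,1,4,6}
∂A: remove int from cl → {7,2,3,5,1,4}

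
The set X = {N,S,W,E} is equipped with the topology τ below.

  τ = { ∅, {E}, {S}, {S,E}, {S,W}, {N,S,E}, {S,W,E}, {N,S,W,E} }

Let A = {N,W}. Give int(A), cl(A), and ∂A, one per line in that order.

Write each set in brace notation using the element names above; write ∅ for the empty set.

interior: largest open inside A is ∅ (from ∅)
cl via duality: int({S,E}) = {S,E}, so X∖{S,E} = {N,W}
cl∖int = {N,W}

int(A) = ∅
cl(A)  = {N,W}
∂A     = {N,W}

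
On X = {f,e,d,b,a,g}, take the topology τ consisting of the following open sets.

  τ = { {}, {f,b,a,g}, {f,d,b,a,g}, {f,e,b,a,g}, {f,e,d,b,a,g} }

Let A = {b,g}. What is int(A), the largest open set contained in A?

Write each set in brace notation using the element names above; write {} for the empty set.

interior: largest open inside A is {} (from {})

{}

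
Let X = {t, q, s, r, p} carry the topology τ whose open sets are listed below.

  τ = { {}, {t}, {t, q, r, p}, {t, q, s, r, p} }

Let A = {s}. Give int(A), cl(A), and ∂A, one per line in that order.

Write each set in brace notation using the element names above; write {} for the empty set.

U open, U⊆A: {}. int(A) = ⋃ = {}
X∖A={t, q, r, p}, int(X∖A)={t, q, r, p}, hence cl(A)={s}
∂A: remove int from cl → {s}

int(A) = {}
cl(A)  = {s}
∂A     = {s}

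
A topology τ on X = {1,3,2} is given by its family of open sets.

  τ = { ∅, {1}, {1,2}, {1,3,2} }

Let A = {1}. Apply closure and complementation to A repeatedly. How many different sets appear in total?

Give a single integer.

4

complement {3,2}; its interior ∅; cl(A) = X∖∅ = {1,3,2}
With k = closure, c = complement:
  1. A     = {1}
  2. kA    = {1,3,2}
  3. cA    = {3,2}
  4. ckA   = ∅
k, c of each give nothing new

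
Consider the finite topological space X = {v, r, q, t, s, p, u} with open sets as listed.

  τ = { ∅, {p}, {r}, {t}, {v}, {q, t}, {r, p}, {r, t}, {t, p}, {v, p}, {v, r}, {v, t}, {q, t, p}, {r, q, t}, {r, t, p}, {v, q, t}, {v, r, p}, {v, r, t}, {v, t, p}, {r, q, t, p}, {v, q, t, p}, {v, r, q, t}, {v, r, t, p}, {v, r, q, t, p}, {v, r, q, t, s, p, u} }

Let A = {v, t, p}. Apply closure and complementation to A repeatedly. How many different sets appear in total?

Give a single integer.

6

complement {r, q, s, u}; its interior {r}; cl(A) = X∖{r} = {v, q, t, s, p, u}
With k = closure, c = complement:
  1. A     = {v, t, p}
  2. kA    = {v, q, t, s, p, u}
  3. cA    = {r, q, s, u}
  4. ckA   = {r}
  5. kckA  = {r, s, u}
  6. ckckA = {v, q, t, p}
k, c of each give nothing new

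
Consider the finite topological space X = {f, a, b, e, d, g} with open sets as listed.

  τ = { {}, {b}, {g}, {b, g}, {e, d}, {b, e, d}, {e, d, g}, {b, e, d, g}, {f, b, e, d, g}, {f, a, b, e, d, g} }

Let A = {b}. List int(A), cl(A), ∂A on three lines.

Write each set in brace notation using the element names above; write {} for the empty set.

interior: largest open inside A is {b} (from {}, {b})
cl via duality: int({f, a, e, d, g}) = {e, d, g}, so X∖{e, d, g} = {f, a, b}
cl∖int = {f, a}

int(A) = {b}
cl(A)  = {f, a, b}
∂A     = {f, a}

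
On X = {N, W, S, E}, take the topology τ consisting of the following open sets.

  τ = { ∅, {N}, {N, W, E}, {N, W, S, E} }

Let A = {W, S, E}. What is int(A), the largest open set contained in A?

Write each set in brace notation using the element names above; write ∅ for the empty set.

U open, U⊆A: ∅. int(A) = ⋃ = ∅

∅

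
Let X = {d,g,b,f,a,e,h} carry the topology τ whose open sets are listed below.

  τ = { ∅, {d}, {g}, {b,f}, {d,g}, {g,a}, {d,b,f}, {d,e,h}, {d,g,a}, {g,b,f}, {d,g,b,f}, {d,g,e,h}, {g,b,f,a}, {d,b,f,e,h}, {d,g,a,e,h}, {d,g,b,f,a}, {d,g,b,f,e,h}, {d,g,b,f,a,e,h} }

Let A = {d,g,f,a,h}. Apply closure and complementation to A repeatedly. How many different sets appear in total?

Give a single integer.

8

closure: X∖int(X∖A) = X∖∅ = {d,g,b,f,a,e,h}
Let k=closure and c=complement:
  1. A     = {d,g,f,a,h}
  2. kA    = {d,g,b,f,a,e,h}
  3. cA    = {b,e}
  4. ckA   = ∅
  5. kcA   = {b,f,e,h}
  6. ckcA  = {d,g,a}
  7. kckcA = {d,g,a,e,h}
  8. ckckcA = {b,f}
— saturated at 8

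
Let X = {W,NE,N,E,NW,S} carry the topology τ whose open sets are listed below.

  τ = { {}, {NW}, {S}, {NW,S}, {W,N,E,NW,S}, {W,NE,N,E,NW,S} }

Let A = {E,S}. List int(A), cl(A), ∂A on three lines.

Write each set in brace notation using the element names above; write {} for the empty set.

int(A) = {S}
cl(A)  = {W,NE,N,E,S}
∂A     = {W,NE,N,E}

interior: largest open inside A is {S} (from {}, {S})
cl via duality: int({W,NE,N,NW}) = {NW}, so X∖{NW} = {W,NE,N,E,S}
cl∖int = {W,NE,N,E}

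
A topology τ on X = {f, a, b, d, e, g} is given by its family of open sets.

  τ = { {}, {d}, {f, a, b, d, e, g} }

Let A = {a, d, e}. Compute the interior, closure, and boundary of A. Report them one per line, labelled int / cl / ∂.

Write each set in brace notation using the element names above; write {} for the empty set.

interior: largest open inside A is {d} (from {}, {d})
cl via duality: int({f, b, g}) = {}, so X∖{} = {f, a, b, d, e, g}
cl∖int = {f, a, b, e, g}

int(A) = {d}
cl(A)  = {f, a, b, d, e, g}
∂A     = {f, a, b, e, g}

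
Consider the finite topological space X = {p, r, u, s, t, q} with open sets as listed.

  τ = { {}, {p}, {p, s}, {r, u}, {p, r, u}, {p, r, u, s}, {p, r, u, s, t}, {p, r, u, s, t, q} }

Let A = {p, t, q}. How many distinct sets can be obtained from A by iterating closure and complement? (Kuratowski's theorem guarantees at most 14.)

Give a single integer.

closure: X∖int(X∖A) = X∖{r, u} = {p, s, t, q}
Let k=closure and c=complement:
  1. A     = {p, t, q}
  2. kA    = {p, s, t, q}
  3. cA    = {r, u, s}
  4. ckA   = {r, u}
  5. kcA   = {r, u, s, t, q}
  6. kckA  = {r, u, t, q}
  7. ckcA  = {p}
  8. ckckA = {p, s}
— saturated at 8

8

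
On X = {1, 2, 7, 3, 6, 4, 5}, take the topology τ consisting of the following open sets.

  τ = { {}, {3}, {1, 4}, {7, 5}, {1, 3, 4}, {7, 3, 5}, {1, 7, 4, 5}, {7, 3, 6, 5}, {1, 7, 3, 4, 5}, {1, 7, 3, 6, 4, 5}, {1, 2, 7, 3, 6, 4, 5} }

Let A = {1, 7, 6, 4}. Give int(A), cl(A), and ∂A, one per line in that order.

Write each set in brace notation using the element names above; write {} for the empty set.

open subsets of A: {}, {1, 4}; so int(A) = {1, 4}
closure: X∖int(X∖A) = X∖{3} = {1, 2, 7, 6, 4, 5}
∂A = {1, 2, 7, 6, 4, 5} minus {1, 4} = {2, 7, 6, 5}

int(A) = {1, 4}
cl(A)  = {1, 2, 7, 6, 4, 5}
∂A     = {2, 7, 6, 5}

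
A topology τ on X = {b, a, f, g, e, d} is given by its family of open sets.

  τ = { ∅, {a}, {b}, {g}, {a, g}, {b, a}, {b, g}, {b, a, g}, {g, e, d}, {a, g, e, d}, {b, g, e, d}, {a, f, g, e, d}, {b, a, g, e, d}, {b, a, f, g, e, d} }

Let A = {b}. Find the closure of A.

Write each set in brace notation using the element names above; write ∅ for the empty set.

closure: X∖int(X∖A) = X∖{a, f, g, e, d} = {b}

{b}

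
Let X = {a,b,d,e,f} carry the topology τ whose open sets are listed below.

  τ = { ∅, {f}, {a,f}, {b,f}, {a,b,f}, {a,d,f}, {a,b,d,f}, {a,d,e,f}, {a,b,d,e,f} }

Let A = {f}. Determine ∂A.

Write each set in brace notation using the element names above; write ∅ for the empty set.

{a,b,d,e}

opens ⊆ A: ∅, {f}; union → int = {f}
complement {a,b,d,e}; its interior ∅; cl(A) = X∖∅ = {a,b,d,e,f}
boundary = {a,b,d,e,f} ∖ {f} = {a,b,d,e}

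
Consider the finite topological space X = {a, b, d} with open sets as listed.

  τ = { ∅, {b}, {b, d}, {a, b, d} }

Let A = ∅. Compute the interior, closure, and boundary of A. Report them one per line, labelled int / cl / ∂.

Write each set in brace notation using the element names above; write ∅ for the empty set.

int(A) = ∅
cl(A)  = ∅
∂A     = ∅

interior: largest open inside A is ∅ (from ∅)
cl via duality: int({a, b, d}) = {a, b, d}, so X∖{a, b, d} = ∅
cl∖int = ∅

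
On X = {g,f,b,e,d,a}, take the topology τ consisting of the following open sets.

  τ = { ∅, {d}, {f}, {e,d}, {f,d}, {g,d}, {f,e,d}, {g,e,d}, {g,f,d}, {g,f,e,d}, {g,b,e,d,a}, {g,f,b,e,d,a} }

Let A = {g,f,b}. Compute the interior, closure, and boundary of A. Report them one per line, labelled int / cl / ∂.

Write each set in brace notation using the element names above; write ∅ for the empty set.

open subsets of A: ∅, {f}; so int(A) = {f}
closure: X∖int(X∖A) = X∖{e,d} = {g,f,b,a}
∂A = {g,f,b,a} minus {f} = {g,b,a}

int(A) = {f}
cl(A)  = {g,f,b,a}
∂A     = {g,b,a}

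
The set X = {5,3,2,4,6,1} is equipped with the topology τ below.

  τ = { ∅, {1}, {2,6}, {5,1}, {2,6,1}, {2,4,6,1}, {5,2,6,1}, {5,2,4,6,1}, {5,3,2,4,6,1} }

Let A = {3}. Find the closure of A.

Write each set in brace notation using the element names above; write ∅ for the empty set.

X∖A={5,2,4,6,1}, int(X∖A)={5,2,4,6,1}, hence cl(A)={3}

{3}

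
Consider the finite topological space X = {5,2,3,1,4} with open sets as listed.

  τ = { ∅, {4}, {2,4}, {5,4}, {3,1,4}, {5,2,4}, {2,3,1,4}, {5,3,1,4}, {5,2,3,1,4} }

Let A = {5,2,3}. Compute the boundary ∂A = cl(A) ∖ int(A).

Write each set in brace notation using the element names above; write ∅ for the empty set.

U open, U⊆A: ∅. int(A) = ⋃ = ∅
X∖A={1,4}, int(X∖A)={4}, hence cl(A)={5,2,3,1}
∂A: remove int from cl → {5,2,3,1}

{5,2,3,1}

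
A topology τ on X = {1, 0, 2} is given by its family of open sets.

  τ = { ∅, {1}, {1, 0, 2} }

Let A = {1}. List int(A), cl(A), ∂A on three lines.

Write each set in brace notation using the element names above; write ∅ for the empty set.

int(A) = {1}
cl(A)  = {1, 0, 2}
∂A     = {0, 2}

interior: largest open inside A is {1} (from ∅, {1})
cl via duality: int({0, 2}) = ∅, so X∖∅ = {1, 0, 2}
cl∖int = {0, 2}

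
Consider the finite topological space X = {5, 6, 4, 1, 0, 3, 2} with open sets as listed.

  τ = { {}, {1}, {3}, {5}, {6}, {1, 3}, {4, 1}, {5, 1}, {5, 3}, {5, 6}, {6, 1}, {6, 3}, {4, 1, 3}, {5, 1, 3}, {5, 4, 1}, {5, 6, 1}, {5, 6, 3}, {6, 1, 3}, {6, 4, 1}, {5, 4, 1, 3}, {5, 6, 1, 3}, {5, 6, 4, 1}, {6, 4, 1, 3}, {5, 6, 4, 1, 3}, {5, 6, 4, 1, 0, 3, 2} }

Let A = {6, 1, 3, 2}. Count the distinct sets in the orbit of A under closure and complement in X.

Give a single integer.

complement {5, 4, 0}; its interior {5}; cl(A) = X∖{5} = {6, 4, 1, 0, 3, 2}
With k = closure, c = complement:
  1. A     = {6, 1, 3, 2}
  2. kA    = {6, 4, 1, 0, 3, 2}
  3. cA    = {5, 4, 0}
  4. ckA   = {5}
  5. kcA   = {5, 4, 0, 2}
  6. kckA  = {5, 0, 2}
  7. ckcA  = {6, 1, 3}
  8. ckckA = {6, 4, 1, 3}
k, c of each give nothing new

8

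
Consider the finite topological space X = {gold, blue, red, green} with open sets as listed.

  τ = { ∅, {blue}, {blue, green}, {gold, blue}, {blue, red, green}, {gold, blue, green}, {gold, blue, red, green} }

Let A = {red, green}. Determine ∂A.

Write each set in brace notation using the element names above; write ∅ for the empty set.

{red, green}

open subsets of A: ∅; so int(A) = ∅
closure: X∖int(X∖A) = X∖{gold, blue} = {red, green}
∂A = {red, green} minus ∅ = {red, green}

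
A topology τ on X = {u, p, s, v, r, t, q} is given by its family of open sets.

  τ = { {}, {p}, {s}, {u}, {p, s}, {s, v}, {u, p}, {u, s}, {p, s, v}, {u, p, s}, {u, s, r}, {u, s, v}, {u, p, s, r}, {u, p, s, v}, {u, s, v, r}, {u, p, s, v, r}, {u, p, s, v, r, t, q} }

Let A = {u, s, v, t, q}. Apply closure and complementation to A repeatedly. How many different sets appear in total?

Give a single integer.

complement {p, r}; its interior {p}; cl(A) = X∖{p} = {u, s, v, r, t, q}
With k = closure, c = complement:
  1. A     = {u, s, v, t, q}
  2. kA    = {u, s, v, r, t, q}
  3. cA    = {p, r}
  4. ckA   = {p}
  5. kcA   = {p, r, t, q}
  6. kckA  = {p, t, q}
  7. ckcA  = {u, s, v}
  8. ckckA = {u, s, v, r}
k, c of each give nothing new

8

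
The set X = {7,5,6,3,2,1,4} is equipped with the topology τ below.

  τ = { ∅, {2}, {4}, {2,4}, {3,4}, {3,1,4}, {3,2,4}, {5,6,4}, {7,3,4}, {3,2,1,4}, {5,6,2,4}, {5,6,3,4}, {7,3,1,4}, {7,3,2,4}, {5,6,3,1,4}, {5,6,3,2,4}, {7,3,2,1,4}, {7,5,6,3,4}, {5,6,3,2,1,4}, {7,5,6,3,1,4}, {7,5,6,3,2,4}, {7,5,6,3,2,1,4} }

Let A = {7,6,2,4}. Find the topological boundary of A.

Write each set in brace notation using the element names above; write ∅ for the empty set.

{7,5,6,3,1}

interior: largest open inside A is {2,4} (from ∅, {4}, {2}, {2,4})
cl via duality: int({5,3,1}) = ∅, so X∖∅ = {7,5,6,3,2,1,4}
cl∖int = {7,5,6,3,1}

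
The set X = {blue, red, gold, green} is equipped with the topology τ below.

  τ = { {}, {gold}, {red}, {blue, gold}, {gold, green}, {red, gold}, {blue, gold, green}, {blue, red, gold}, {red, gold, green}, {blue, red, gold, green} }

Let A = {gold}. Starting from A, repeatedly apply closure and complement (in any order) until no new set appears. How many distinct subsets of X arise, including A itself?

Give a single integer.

4

closure: X∖int(X∖A) = X∖{red} = {blue, gold, green}
Let k=closure and c=complement:
  1. A     = {gold}
  2. kA    = {blue, gold, green}
  3. cA    = {blue, red, green}
  4. ckA   = {red}
— saturated at 4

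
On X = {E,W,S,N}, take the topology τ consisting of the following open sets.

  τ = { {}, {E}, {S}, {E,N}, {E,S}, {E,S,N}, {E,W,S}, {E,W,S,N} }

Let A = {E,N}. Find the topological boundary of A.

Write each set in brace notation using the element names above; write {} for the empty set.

{W}

interior: largest open inside A is {E,N} (from {}, {E}, {E,N})
cl via duality: int({W,S}) = {S}, so X∖{S} = {E,W,N}
cl∖int = {W}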